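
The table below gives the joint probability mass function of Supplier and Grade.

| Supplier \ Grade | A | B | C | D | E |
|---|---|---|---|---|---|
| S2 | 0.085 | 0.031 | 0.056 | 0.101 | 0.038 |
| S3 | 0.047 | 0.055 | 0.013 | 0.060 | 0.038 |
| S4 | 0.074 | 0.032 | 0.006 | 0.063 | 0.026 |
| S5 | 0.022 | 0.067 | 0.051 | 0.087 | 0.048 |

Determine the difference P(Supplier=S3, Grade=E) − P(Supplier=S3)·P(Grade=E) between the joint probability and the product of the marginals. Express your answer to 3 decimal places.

0.006

P(Supplier=S3) = 0.047 + 0.055 + 0.013 + 0.060 + 0.038 = 0.213.
P(Grade=E) = 0.038 + 0.038 + 0.026 + 0.048 = 0.150.
P(Supplier=S3, Grade=E) − P(Supplier=S3)P(Grade=E) = 0.038 − 0.213×0.150 = 0.006.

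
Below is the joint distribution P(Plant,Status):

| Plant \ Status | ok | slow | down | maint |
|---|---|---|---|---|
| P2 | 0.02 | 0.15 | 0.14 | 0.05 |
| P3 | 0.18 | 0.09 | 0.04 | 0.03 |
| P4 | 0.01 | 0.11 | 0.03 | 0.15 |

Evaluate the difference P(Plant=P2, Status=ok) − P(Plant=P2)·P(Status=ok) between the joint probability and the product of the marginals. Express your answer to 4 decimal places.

-0.0556

P(Plant=P2) = 0.02 + 0.15 + 0.14 + 0.05 = 0.36.
P(Status=ok) = 0.02 + 0.18 + 0.01 = 0.21.
P(Plant=P2, Status=ok) − P(Plant=P2)P(Status=ok) = 0.02 − 0.36×0.21 = -0.0556.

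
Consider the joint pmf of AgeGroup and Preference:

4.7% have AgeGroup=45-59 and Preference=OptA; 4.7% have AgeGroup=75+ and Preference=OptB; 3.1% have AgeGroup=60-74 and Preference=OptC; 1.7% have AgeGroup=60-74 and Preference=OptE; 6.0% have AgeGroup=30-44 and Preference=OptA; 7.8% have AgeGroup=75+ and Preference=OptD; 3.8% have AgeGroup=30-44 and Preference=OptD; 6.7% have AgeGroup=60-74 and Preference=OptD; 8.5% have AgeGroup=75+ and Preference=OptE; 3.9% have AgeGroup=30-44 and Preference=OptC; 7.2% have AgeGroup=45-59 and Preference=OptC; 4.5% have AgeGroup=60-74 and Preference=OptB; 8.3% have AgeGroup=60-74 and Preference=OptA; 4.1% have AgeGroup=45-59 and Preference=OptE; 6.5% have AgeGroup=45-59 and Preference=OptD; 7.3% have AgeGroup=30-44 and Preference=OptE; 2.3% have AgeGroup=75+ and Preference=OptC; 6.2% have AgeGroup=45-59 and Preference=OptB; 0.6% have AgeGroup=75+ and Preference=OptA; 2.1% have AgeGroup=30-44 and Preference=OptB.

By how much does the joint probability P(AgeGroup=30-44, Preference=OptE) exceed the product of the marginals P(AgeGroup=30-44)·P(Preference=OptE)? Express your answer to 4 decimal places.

0.0231

P(AgeGroup=30-44) = 0.060 + 0.021 + 0.039 + 0.038 + 0.073 = 0.231.
P(Preference=OptE) = 0.073 + 0.041 + 0.017 + 0.085 = 0.216.
P(AgeGroup=30-44, Preference=OptE) − P(AgeGroup=30-44)P(Preference=OptE) = 0.073 − 0.231×0.216 = 0.0231.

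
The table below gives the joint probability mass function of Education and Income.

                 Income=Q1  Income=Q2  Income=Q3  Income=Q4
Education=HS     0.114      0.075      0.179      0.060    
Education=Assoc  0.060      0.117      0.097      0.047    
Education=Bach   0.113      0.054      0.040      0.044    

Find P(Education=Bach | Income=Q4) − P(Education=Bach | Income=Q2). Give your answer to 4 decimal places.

P(Income=Q4) = 0.060 + 0.047 + 0.044 = 0.151; P(Education=Bach | Income=Q4) = 0.044/0.151 = 0.29139.
P(Income=Q2) = 0.075 + 0.117 + 0.054 = 0.246; P(Education=Bach | Income=Q2) = 0.054/0.246 = 0.21951.
Difference = 0.0719.

0.0719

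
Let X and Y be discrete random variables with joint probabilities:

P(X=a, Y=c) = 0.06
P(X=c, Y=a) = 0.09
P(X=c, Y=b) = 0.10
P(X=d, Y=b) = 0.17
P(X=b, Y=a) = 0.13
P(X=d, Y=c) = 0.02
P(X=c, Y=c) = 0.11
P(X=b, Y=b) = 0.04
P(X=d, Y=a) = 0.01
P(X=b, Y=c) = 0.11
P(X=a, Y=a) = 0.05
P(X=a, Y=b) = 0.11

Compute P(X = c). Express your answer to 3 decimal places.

P(X=c) = 0.09 + 0.10 + 0.11 = 0.30.

0.300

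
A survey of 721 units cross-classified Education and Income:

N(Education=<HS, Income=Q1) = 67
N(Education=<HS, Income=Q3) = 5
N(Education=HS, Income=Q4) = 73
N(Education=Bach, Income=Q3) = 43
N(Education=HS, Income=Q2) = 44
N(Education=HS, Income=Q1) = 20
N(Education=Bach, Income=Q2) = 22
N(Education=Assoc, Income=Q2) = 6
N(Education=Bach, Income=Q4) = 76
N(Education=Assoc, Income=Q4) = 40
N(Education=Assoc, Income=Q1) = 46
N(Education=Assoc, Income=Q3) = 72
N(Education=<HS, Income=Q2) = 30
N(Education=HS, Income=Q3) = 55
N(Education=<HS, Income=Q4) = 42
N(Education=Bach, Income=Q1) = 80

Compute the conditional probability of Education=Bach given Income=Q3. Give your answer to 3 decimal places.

Total with Income=Q3: 5 + 55 + 72 + 43 = 175.
P(Education=Bach | Income=Q3) = 43/175 = 0.246.

0.246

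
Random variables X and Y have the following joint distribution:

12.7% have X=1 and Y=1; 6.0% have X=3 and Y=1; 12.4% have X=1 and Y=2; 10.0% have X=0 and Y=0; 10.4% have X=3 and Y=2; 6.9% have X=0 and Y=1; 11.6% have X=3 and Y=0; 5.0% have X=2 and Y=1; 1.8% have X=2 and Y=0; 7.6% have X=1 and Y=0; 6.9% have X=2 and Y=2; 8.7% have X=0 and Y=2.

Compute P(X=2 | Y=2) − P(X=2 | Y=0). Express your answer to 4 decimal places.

0.1216

P(Y=2) = 0.087 + 0.124 + 0.069 + 0.104 = 0.384; P(X=2 | Y=2) = 0.069/0.384 = 0.17969.
P(Y=0) = 0.100 + 0.076 + 0.018 + 0.116 = 0.310; P(X=2 | Y=0) = 0.018/0.310 = 0.05806.
Difference = 0.1216.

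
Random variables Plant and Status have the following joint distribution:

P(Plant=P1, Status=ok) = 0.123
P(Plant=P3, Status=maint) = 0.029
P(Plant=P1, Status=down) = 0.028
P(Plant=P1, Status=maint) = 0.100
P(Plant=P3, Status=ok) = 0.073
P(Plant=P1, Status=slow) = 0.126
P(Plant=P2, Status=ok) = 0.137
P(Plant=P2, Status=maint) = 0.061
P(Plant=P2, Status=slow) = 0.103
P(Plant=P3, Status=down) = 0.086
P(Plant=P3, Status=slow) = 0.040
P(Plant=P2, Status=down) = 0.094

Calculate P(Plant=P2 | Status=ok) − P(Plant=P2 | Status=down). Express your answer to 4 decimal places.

-0.0405

P(Status=ok) = 0.123 + 0.137 + 0.073 = 0.333; P(Plant=P2 | Status=ok) = 0.137/0.333 = 0.41141.
P(Status=down) = 0.028 + 0.094 + 0.086 = 0.208; P(Plant=P2 | Status=down) = 0.094/0.208 = 0.45192.
Difference = -0.0405.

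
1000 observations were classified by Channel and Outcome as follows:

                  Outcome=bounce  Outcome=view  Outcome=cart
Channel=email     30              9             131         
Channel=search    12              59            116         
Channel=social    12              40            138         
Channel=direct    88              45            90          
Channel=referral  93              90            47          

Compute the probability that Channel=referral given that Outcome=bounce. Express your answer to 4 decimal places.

0.3957

Total with Outcome=bounce: 30 + 12 + 12 + 88 + 93 = 235.
P(Channel=referral | Outcome=bounce) = 93/235 = 0.3957.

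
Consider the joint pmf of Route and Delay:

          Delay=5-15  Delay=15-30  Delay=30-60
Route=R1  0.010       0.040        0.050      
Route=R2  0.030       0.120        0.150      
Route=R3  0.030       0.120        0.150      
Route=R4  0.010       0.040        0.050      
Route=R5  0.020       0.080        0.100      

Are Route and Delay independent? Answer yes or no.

Every cell satisfies P(Route,Delay) = P(Route)·P(Delay). For instance P(Route=R2) = 0.300, P(Delay=5-15) = 0.100, and 0.300×0.100 = 0.030 matches the joint entry. So Route and Delay are independent.

yes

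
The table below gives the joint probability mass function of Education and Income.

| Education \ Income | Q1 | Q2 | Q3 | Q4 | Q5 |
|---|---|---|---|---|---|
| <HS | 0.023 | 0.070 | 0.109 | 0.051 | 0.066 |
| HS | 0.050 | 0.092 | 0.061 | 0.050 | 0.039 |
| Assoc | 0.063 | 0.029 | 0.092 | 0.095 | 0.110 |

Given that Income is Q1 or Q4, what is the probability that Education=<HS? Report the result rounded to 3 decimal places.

P(Income=Q1) = 0.023 + 0.050 + 0.063 = 0.136.
P(Income=Q4) = 0.051 + 0.050 + 0.095 = 0.196.
P(Income ∈ {Q1, Q4}) = 0.136 + 0.196 = 0.332; P(Education=<HS, Income ∈ {Q1, Q4}) = 0.023 + 0.051 = 0.074.
P(Education=<HS | Income ∈ {Q1, Q4}) = 0.074/0.332 = 0.223.

0.223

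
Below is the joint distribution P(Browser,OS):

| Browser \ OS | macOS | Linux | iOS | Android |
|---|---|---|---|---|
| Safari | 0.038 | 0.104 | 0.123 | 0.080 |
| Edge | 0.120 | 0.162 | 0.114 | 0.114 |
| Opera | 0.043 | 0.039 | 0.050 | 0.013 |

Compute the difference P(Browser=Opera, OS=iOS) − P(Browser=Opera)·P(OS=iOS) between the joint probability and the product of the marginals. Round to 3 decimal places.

P(Browser=Opera) = 0.043 + 0.039 + 0.050 + 0.013 = 0.145.
P(OS=iOS) = 0.123 + 0.114 + 0.050 = 0.287.
P(Browser=Opera, OS=iOS) − P(Browser=Opera)P(OS=iOS) = 0.050 − 0.145×0.287 = 0.008.

0.008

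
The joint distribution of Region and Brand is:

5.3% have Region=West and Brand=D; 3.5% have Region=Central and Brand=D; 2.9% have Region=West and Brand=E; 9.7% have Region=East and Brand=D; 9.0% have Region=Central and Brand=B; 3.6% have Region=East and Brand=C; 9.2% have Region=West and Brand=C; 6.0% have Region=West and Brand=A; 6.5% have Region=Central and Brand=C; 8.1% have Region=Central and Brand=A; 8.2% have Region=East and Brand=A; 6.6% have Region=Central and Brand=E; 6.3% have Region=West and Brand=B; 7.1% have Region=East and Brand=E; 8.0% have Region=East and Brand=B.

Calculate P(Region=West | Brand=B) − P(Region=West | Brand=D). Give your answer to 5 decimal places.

-0.01610

P(Brand=B) = 0.080 + 0.063 + 0.090 = 0.233; P(Region=West | Brand=B) = 0.063/0.233 = 0.270386.
P(Brand=D) = 0.097 + 0.053 + 0.035 = 0.185; P(Region=West | Brand=D) = 0.053/0.185 = 0.286486.
Difference = -0.01610.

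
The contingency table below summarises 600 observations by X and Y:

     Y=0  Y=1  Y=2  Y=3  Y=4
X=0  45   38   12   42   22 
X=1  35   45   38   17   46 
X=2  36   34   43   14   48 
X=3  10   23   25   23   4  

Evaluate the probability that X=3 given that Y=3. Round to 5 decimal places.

0.23958

Total with Y=3: 42 + 17 + 14 + 23 = 96.
P(X=3 | Y=3) = 23/96 = 0.23958.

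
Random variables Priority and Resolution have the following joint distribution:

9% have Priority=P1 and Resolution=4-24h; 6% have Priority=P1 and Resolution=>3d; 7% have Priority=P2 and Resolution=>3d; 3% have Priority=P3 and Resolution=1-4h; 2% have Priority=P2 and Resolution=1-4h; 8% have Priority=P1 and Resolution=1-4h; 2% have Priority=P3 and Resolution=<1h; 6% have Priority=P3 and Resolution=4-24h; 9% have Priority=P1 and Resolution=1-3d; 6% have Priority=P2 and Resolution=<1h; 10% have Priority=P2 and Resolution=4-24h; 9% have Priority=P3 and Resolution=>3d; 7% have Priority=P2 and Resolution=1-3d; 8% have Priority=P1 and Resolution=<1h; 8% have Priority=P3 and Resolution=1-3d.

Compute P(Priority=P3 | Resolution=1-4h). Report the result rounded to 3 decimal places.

P(Resolution=1-4h) = 0.08 + 0.02 + 0.03 = 0.13.
P(Priority=P3 | Resolution=1-4h) = 0.03/0.13 = 0.231.

0.231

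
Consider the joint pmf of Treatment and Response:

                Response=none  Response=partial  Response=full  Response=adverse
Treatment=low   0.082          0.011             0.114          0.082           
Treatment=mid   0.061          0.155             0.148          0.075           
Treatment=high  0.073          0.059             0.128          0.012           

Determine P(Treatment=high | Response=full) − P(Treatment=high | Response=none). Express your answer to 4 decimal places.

P(Response=full) = 0.114 + 0.148 + 0.128 = 0.390; P(Treatment=high | Response=full) = 0.128/0.390 = 0.32821.
P(Response=none) = 0.082 + 0.061 + 0.073 = 0.216; P(Treatment=high | Response=none) = 0.073/0.216 = 0.33796.
Difference = -0.0098.

-0.0098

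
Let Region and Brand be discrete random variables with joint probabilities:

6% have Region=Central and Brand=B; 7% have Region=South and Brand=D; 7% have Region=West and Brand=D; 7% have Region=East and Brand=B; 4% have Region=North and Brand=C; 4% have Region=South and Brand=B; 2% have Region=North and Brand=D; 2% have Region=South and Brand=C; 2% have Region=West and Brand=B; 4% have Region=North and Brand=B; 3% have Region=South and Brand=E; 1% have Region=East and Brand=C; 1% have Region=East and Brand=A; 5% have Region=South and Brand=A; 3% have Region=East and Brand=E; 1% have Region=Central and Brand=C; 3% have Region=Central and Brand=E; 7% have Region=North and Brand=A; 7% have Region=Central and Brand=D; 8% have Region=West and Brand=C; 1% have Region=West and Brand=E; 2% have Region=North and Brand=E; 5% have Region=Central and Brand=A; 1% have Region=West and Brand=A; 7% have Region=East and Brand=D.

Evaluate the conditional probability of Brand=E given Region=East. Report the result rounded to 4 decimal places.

P(Region=East) = 0.01 + 0.07 + 0.01 + 0.07 + 0.03 = 0.19.
P(Brand=E | Region=East) = 0.03/0.19 = 0.1579.

0.1579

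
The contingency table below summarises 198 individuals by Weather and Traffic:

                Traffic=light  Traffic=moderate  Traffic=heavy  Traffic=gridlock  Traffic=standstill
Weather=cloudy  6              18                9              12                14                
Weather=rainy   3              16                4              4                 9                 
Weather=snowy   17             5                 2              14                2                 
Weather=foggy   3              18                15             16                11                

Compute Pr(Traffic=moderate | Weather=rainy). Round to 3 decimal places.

Total with Weather=rainy: 3 + 16 + 4 + 4 + 9 = 36.
P(Traffic=moderate | Weather=rainy) = 16/36 = 0.444.

0.444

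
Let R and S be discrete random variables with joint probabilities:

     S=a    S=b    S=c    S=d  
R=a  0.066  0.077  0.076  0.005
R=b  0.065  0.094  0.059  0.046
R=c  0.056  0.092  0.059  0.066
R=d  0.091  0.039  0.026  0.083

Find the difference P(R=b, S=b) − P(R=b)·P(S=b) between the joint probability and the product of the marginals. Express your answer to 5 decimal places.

0.01427

P(R=b) = 0.065 + 0.094 + 0.059 + 0.046 = 0.264.
P(S=b) = 0.077 + 0.094 + 0.092 + 0.039 = 0.302.
P(R=b, S=b) − P(R=b)P(S=b) = 0.094 − 0.264×0.302 = 0.01427.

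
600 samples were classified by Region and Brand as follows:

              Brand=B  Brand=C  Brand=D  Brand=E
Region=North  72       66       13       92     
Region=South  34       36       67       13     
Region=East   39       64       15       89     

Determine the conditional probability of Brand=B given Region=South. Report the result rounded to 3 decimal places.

Total with Region=South: 34 + 36 + 67 + 13 = 150.
P(Brand=B | Region=South) = 34/150 = 0.227.

0.227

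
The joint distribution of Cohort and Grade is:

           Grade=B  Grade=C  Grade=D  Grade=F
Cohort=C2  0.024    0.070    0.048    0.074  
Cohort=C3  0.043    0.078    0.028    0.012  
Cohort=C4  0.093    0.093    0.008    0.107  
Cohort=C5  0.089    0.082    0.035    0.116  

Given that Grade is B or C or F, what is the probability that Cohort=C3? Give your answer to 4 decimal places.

P(Grade=B) = 0.024 + 0.043 + 0.093 + 0.089 = 0.249.
P(Grade=C) = 0.070 + 0.078 + 0.093 + 0.082 = 0.323.
P(Grade=F) = 0.074 + 0.012 + 0.107 + 0.116 = 0.309.
P(Grade ∈ {B, C, F}) = 0.249 + 0.323 + 0.309 = 0.881; P(Cohort=C3, Grade ∈ {B, C, F}) = 0.043 + 0.078 + 0.012 = 0.133.
P(Cohort=C3 | Grade ∈ {B, C, F}) = 0.133/0.881 = 0.1510.

0.1510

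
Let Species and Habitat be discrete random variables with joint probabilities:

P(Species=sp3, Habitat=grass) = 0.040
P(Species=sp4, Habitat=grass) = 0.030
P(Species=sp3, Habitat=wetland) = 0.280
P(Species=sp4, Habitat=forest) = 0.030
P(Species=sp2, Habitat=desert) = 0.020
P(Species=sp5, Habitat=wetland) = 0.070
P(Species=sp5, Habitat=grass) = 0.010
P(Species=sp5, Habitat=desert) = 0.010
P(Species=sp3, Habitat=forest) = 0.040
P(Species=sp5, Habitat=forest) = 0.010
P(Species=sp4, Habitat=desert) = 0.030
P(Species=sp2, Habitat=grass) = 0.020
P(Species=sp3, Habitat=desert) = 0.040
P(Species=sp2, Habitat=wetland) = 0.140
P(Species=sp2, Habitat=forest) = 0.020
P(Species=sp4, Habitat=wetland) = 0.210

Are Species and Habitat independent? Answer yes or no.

yes

Every cell satisfies P(Species,Habitat) = P(Species)·P(Habitat). For instance P(Species=sp4) = 0.300, P(Habitat=wetland) = 0.700, and 0.300×0.700 = 0.210 matches the joint entry. So Species and Habitat are independent.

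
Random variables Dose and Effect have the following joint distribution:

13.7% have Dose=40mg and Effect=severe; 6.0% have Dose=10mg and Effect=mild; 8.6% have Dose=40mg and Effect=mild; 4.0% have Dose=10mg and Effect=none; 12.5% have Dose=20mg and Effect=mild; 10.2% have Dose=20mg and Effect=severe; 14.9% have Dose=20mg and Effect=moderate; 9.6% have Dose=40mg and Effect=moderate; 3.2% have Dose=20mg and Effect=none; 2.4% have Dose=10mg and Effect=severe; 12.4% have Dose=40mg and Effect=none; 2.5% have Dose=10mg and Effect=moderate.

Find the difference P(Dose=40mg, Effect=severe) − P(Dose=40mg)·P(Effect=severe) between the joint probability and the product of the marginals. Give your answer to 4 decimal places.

P(Dose=40mg) = 0.124 + 0.086 + 0.096 + 0.137 = 0.443.
P(Effect=severe) = 0.024 + 0.102 + 0.137 = 0.263.
P(Dose=40mg, Effect=severe) − P(Dose=40mg)P(Effect=severe) = 0.137 − 0.443×0.263 = 0.0205.

0.0205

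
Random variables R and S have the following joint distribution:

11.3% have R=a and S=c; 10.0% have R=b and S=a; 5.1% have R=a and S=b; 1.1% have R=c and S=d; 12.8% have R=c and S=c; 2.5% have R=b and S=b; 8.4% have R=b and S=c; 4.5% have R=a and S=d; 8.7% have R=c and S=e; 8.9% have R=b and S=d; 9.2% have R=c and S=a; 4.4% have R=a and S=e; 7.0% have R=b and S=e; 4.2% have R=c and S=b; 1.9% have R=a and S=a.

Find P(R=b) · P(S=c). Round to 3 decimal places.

0.120

P(R=b) = 0.100 + 0.025 + 0.084 + 0.089 + 0.070 = 0.368.
P(S=c) = 0.113 + 0.084 + 0.128 = 0.325.
Product: 0.368 × 0.325 = 0.120.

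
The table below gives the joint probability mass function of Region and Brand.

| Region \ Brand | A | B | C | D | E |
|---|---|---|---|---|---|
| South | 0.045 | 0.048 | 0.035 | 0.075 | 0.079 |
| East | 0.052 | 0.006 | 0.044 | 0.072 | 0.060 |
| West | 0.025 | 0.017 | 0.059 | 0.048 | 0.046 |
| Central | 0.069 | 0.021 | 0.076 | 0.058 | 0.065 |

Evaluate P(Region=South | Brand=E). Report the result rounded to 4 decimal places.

P(Brand=E) = 0.079 + 0.060 + 0.046 + 0.065 = 0.250.
P(Region=South | Brand=E) = 0.079/0.250 = 0.3160.

0.3160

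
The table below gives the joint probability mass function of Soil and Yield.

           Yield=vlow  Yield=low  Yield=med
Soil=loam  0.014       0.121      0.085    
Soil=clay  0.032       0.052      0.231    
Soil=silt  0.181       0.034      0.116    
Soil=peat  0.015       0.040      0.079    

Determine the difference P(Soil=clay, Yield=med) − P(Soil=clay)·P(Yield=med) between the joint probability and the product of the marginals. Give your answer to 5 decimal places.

0.07004

P(Soil=clay) = 0.032 + 0.052 + 0.231 = 0.315.
P(Yield=med) = 0.085 + 0.231 + 0.116 + 0.079 = 0.511.
P(Soil=clay, Yield=med) − P(Soil=clay)P(Yield=med) = 0.231 − 0.315×0.511 = 0.07004.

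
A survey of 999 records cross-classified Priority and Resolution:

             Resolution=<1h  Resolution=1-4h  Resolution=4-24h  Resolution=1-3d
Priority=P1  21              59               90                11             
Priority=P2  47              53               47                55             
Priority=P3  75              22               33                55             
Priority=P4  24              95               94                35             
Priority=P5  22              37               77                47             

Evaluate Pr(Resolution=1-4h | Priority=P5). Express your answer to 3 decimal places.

Total with Priority=P5: 22 + 37 + 77 + 47 = 183.
P(Resolution=1-4h | Priority=P5) = 37/183 = 0.202.

0.202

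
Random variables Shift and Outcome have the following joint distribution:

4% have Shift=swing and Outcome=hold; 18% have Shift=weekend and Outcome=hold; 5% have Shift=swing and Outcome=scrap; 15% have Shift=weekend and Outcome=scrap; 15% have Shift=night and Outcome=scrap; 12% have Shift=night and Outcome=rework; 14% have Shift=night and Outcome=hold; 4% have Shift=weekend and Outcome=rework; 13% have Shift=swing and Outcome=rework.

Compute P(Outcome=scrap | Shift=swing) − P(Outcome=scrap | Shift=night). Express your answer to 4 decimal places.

-0.1386

P(Shift=swing) = 0.13 + 0.05 + 0.04 = 0.22; P(Outcome=scrap | Shift=swing) = 0.05/0.22 = 0.22727.
P(Shift=night) = 0.12 + 0.15 + 0.14 = 0.41; P(Outcome=scrap | Shift=night) = 0.15/0.41 = 0.36585.
Difference = -0.1386.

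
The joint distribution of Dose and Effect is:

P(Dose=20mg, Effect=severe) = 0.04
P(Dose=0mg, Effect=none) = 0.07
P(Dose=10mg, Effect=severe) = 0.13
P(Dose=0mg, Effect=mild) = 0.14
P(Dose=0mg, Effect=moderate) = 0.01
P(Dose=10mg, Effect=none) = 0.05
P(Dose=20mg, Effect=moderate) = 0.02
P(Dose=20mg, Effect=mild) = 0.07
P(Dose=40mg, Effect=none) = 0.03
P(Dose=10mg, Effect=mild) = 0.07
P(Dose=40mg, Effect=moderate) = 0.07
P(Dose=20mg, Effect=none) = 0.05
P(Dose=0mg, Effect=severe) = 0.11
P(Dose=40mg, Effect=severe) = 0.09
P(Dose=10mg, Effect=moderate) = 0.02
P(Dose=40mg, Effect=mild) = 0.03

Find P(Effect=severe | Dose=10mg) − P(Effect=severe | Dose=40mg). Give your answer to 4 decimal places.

P(Dose=10mg) = 0.05 + 0.07 + 0.02 + 0.13 = 0.27; P(Effect=severe | Dose=10mg) = 0.13/0.27 = 0.48148.
P(Dose=40mg) = 0.03 + 0.03 + 0.07 + 0.09 = 0.22; P(Effect=severe | Dose=40mg) = 0.09/0.22 = 0.40909.
Difference = 0.0724.

0.0724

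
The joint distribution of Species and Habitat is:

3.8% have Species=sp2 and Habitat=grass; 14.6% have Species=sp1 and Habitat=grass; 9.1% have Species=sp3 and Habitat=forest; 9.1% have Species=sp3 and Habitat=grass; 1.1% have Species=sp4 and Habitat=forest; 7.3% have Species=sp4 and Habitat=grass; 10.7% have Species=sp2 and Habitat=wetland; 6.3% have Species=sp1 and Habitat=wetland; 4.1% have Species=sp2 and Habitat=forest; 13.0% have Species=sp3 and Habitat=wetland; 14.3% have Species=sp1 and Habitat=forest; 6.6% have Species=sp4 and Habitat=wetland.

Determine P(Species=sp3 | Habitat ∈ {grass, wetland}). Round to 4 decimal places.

P(Habitat=grass) = 0.146 + 0.038 + 0.091 + 0.073 = 0.348.
P(Habitat=wetland) = 0.063 + 0.107 + 0.130 + 0.066 = 0.366.
P(Habitat ∈ {grass, wetland}) = 0.348 + 0.366 = 0.714; P(Species=sp3, Habitat ∈ {grass, wetland}) = 0.091 + 0.130 = 0.221.
P(Species=sp3 | Habitat ∈ {grass, wetland}) = 0.221/0.714 = 0.3095.

0.3095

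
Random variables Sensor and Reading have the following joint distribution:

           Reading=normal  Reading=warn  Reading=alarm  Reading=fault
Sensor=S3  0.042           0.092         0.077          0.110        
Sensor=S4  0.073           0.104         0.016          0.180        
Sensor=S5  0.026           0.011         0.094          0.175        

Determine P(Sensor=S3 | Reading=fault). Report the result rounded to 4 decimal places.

P(Reading=fault) = 0.110 + 0.180 + 0.175 = 0.465.
P(Sensor=S3 | Reading=fault) = 0.110/0.465 = 0.2366.

0.2366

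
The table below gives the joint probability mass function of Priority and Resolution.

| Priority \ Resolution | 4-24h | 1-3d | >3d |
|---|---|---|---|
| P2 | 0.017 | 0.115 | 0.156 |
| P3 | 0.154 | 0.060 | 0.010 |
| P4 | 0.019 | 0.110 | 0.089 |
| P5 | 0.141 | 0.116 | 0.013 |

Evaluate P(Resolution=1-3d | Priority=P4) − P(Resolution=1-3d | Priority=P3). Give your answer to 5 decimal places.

0.23673

P(Priority=P4) = 0.019 + 0.110 + 0.089 = 0.218; P(Resolution=1-3d | Priority=P4) = 0.110/0.218 = 0.504587.
P(Priority=P3) = 0.154 + 0.060 + 0.010 = 0.224; P(Resolution=1-3d | Priority=P3) = 0.060/0.224 = 0.267857.
Difference = 0.23673.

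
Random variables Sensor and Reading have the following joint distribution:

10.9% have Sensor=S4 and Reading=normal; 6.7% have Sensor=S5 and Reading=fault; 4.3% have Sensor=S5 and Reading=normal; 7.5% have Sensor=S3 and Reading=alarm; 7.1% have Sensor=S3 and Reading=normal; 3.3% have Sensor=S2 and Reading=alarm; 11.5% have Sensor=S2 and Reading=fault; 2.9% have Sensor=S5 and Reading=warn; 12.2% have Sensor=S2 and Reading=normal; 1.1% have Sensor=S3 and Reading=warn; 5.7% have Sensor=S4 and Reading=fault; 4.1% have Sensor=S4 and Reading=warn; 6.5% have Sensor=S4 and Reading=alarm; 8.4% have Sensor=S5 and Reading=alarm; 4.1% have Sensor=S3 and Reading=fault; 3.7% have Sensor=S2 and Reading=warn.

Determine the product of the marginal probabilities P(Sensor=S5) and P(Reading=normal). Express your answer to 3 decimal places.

P(Sensor=S5) = 0.043 + 0.029 + 0.084 + 0.067 = 0.223.
P(Reading=normal) = 0.122 + 0.071 + 0.109 + 0.043 = 0.345.
Product: 0.223 × 0.345 = 0.077.

0.077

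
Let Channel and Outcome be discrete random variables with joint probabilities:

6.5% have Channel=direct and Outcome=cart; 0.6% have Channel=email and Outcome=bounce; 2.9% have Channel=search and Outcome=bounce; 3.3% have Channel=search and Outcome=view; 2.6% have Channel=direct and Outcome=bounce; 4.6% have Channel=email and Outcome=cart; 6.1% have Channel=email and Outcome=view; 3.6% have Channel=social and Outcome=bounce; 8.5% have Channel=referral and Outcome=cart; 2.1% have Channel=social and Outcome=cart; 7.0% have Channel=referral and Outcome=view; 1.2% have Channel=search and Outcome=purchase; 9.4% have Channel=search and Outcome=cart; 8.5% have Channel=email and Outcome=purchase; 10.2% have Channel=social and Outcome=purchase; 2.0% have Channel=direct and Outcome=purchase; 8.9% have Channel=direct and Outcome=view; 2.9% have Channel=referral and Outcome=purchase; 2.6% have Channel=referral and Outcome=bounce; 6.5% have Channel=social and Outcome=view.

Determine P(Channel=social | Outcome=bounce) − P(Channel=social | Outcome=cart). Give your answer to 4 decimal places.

P(Outcome=bounce) = 0.006 + 0.029 + 0.036 + 0.026 + 0.026 = 0.123; P(Channel=social | Outcome=bounce) = 0.036/0.123 = 0.29268.
P(Outcome=cart) = 0.046 + 0.094 + 0.021 + 0.065 + 0.085 = 0.311; P(Channel=social | Outcome=cart) = 0.021/0.311 = 0.06752.
Difference = 0.2252.

0.2252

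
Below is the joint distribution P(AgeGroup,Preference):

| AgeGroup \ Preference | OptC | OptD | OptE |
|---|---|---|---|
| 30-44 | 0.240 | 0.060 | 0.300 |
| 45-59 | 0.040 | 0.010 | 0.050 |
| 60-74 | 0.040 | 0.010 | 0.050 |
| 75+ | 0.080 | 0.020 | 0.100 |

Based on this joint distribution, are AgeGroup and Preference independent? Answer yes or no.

Every cell satisfies P(AgeGroup,Preference) = P(AgeGroup)·P(Preference). For instance P(AgeGroup=60-74) = 0.100, P(Preference=OptE) = 0.500, and 0.100×0.500 = 0.050 matches the joint entry. So AgeGroup and Preference are independent.

yes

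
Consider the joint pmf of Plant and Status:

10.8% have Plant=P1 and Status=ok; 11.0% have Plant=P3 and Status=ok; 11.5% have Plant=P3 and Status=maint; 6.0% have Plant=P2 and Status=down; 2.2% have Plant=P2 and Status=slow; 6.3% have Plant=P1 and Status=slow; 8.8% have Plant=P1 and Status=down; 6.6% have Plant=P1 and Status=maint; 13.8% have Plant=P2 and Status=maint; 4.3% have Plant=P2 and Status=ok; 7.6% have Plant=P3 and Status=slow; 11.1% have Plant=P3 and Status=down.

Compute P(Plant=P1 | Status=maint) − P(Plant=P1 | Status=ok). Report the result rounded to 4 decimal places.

P(Status=maint) = 0.066 + 0.138 + 0.115 = 0.319; P(Plant=P1 | Status=maint) = 0.066/0.319 = 0.20690.
P(Status=ok) = 0.108 + 0.043 + 0.110 = 0.261; P(Plant=P1 | Status=ok) = 0.108/0.261 = 0.41379.
Difference = -0.2069.

-0.2069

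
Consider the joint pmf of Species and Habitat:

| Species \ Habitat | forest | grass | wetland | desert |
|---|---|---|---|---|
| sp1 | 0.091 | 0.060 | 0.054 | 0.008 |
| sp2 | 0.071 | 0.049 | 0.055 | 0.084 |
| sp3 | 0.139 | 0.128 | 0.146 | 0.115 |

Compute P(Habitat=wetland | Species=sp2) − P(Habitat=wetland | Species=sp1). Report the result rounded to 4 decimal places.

-0.0412

P(Species=sp2) = 0.071 + 0.049 + 0.055 + 0.084 = 0.259; P(Habitat=wetland | Species=sp2) = 0.055/0.259 = 0.21236.
P(Species=sp1) = 0.091 + 0.060 + 0.054 + 0.008 = 0.213; P(Habitat=wetland | Species=sp1) = 0.054/0.213 = 0.25352.
Difference = -0.0412.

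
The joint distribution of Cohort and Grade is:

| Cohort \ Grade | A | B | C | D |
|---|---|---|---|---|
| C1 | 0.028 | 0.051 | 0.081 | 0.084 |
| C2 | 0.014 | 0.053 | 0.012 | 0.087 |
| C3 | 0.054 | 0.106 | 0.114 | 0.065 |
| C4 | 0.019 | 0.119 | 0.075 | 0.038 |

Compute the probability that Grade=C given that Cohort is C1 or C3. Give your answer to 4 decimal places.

0.3345

P(Cohort=C1) = 0.028 + 0.051 + 0.081 + 0.084 = 0.244.
P(Cohort=C3) = 0.054 + 0.106 + 0.114 + 0.065 = 0.339.
P(Cohort ∈ {C1, C3}) = 0.244 + 0.339 = 0.583; P(Grade=C, Cohort ∈ {C1, C3}) = 0.081 + 0.114 = 0.195.
P(Grade=C | Cohort ∈ {C1, C3}) = 0.195/0.583 = 0.3345.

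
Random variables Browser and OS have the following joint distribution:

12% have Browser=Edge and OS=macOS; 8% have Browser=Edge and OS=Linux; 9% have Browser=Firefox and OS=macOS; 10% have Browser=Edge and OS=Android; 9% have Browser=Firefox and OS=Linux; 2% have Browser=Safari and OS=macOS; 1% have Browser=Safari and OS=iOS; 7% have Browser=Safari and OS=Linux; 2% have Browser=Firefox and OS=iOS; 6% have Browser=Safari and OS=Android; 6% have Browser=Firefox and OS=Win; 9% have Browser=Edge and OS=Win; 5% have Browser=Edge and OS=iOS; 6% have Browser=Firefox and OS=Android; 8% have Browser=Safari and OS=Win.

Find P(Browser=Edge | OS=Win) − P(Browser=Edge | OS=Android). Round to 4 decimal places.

P(OS=Win) = 0.06 + 0.08 + 0.09 = 0.23; P(Browser=Edge | OS=Win) = 0.09/0.23 = 0.39130.
P(OS=Android) = 0.06 + 0.06 + 0.10 = 0.22; P(Browser=Edge | OS=Android) = 0.10/0.22 = 0.45455.
Difference = -0.0632.

-0.0632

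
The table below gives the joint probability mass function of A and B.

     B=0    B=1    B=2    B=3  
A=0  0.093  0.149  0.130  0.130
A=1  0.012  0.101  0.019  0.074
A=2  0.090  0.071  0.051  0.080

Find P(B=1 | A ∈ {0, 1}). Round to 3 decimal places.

P(A=0) = 0.093 + 0.149 + 0.130 + 0.130 = 0.502.
P(A=1) = 0.012 + 0.101 + 0.019 + 0.074 = 0.206.
P(A ∈ {0, 1}) = 0.502 + 0.206 = 0.708; P(B=1, A ∈ {0, 1}) = 0.149 + 0.101 = 0.250.
P(B=1 | A ∈ {0, 1}) = 0.250/0.708 = 0.353.

0.353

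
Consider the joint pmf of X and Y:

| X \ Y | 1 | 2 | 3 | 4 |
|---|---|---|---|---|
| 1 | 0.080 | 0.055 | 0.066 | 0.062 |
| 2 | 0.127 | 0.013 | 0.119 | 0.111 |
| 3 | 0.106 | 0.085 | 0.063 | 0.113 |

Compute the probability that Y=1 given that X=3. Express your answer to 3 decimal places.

0.289

P(X=3) = 0.106 + 0.085 + 0.063 + 0.113 = 0.367.
P(Y=1 | X=3) = 0.106/0.367 = 0.289.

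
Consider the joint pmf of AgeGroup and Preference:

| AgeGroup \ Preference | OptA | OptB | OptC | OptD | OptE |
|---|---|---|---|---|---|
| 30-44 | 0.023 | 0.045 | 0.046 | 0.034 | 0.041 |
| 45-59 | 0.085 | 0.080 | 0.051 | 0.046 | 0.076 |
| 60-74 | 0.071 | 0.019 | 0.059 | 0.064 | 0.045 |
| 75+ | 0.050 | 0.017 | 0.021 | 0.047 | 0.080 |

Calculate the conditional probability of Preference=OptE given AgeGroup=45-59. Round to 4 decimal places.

0.2249

P(AgeGroup=45-59) = 0.085 + 0.080 + 0.051 + 0.046 + 0.076 = 0.338.
P(Preference=OptE | AgeGroup=45-59) = 0.076/0.338 = 0.2249.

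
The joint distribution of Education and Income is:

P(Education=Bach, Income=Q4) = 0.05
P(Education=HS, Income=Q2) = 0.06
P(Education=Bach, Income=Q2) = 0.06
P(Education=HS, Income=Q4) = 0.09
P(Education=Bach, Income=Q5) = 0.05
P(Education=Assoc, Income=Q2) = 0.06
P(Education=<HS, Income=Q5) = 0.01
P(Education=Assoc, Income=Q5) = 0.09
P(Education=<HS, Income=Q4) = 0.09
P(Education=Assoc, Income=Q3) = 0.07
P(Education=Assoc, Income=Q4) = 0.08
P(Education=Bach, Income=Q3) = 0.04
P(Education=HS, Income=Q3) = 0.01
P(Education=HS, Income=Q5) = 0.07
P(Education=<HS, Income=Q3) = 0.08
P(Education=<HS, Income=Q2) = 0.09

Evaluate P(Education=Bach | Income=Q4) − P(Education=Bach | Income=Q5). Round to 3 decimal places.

-0.066

P(Income=Q4) = 0.09 + 0.09 + 0.08 + 0.05 = 0.31; P(Education=Bach | Income=Q4) = 0.05/0.31 = 0.1613.
P(Income=Q5) = 0.01 + 0.07 + 0.09 + 0.05 = 0.22; P(Education=Bach | Income=Q5) = 0.05/0.22 = 0.2273.
Difference = -0.066.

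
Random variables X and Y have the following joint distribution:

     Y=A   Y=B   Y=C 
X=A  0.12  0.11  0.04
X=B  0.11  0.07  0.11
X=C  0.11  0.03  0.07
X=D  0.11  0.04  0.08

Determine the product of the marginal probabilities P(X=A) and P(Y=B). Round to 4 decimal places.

P(X=A) = 0.12 + 0.11 + 0.04 = 0.27.
P(Y=B) = 0.11 + 0.07 + 0.03 + 0.04 = 0.25.
Product: 0.27 × 0.25 = 0.0675.

0.0675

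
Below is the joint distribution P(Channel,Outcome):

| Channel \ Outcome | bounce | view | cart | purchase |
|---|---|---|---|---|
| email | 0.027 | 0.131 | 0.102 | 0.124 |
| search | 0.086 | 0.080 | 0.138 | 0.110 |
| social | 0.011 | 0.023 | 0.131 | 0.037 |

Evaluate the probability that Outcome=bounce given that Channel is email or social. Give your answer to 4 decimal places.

P(Channel=email) = 0.027 + 0.131 + 0.102 + 0.124 = 0.384.
P(Channel=social) = 0.011 + 0.023 + 0.131 + 0.037 = 0.202.
P(Channel ∈ {email, social}) = 0.384 + 0.202 = 0.586; P(Outcome=bounce, Channel ∈ {email, social}) = 0.027 + 0.011 = 0.038.
P(Outcome=bounce | Channel ∈ {email, social}) = 0.038/0.586 = 0.0648.

0.0648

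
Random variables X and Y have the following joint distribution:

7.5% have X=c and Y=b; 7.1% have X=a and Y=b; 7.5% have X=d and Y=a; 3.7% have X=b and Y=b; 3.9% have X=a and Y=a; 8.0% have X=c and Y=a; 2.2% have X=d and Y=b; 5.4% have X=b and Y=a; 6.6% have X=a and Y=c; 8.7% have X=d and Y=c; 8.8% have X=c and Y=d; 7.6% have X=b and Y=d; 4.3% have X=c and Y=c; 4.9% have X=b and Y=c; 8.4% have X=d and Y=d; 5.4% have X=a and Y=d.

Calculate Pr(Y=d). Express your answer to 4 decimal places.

P(Y=d) = 0.054 + 0.076 + 0.088 + 0.084 = 0.302.

0.3020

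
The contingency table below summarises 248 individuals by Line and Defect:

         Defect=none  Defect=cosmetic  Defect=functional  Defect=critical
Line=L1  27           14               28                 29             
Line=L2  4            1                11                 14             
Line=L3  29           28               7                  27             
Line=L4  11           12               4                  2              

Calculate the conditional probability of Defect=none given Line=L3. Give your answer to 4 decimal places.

Total with Line=L3: 29 + 28 + 7 + 27 = 91.
P(Defect=none | Line=L3) = 29/91 = 0.3187.

0.3187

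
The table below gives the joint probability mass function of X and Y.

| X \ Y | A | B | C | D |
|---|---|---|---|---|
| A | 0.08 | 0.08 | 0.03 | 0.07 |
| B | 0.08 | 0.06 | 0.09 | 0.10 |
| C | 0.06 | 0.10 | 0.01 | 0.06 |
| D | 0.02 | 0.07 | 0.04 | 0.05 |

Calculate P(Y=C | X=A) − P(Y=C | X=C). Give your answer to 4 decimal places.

P(X=A) = 0.08 + 0.08 + 0.03 + 0.07 = 0.26; P(Y=C | X=A) = 0.03/0.26 = 0.11538.
P(X=C) = 0.06 + 0.10 + 0.01 + 0.06 = 0.23; P(Y=C | X=C) = 0.01/0.23 = 0.04348.
Difference = 0.0719.

0.0719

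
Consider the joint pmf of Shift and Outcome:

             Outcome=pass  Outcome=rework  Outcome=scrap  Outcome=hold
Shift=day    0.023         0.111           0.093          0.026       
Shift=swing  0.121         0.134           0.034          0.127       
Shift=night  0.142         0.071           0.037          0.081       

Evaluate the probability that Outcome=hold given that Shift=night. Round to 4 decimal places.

P(Shift=night) = 0.142 + 0.071 + 0.037 + 0.081 = 0.331.
P(Outcome=hold | Shift=night) = 0.081/0.331 = 0.2447.

0.2447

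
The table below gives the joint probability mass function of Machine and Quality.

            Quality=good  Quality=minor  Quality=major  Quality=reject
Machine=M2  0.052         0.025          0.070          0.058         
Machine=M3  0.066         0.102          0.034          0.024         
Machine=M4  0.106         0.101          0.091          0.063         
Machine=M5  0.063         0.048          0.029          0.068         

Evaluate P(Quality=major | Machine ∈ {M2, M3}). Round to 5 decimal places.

P(Machine=M2) = 0.052 + 0.025 + 0.070 + 0.058 = 0.205.
P(Machine=M3) = 0.066 + 0.102 + 0.034 + 0.024 = 0.226.
P(Machine ∈ {M2, M3}) = 0.205 + 0.226 = 0.431; P(Quality=major, Machine ∈ {M2, M3}) = 0.070 + 0.034 = 0.104.
P(Quality=major | Machine ∈ {M2, M3}) = 0.104/0.431 = 0.24130.

0.24130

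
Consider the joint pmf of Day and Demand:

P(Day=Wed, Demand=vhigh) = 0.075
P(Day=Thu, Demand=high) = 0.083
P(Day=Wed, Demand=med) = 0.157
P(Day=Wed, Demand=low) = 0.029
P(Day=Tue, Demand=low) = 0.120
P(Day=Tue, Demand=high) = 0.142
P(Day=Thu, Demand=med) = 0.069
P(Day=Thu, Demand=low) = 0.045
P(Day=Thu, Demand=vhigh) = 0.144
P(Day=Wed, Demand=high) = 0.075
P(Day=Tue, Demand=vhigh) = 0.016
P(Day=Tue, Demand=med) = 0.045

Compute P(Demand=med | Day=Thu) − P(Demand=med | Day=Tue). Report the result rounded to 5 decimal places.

0.06303

P(Day=Thu) = 0.045 + 0.069 + 0.083 + 0.144 = 0.341; P(Demand=med | Day=Thu) = 0.069/0.341 = 0.202346.
P(Day=Tue) = 0.120 + 0.045 + 0.142 + 0.016 = 0.323; P(Demand=med | Day=Tue) = 0.045/0.323 = 0.139319.
Difference = 0.06303.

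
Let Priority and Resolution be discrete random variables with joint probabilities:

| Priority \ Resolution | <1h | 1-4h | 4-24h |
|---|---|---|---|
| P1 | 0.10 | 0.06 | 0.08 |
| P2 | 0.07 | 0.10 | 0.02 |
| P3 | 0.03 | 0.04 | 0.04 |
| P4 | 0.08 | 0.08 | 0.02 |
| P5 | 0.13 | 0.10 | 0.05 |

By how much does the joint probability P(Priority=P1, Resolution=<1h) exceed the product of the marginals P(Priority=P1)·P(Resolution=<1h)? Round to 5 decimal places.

0.00160

P(Priority=P1) = 0.10 + 0.06 + 0.08 = 0.24.
P(Resolution=<1h) = 0.10 + 0.07 + 0.03 + 0.08 + 0.13 = 0.41.
P(Priority=P1, Resolution=<1h) − P(Priority=P1)P(Resolution=<1h) = 0.10 − 0.24×0.41 = 0.00160.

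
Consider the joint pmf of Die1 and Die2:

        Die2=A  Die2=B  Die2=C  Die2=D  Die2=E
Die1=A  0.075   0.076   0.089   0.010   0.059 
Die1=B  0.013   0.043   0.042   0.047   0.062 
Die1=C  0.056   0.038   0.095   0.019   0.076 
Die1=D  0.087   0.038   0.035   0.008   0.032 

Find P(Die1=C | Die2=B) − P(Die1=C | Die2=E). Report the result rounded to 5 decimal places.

P(Die2=B) = 0.076 + 0.043 + 0.038 + 0.038 = 0.195; P(Die1=C | Die2=B) = 0.038/0.195 = 0.194872.
P(Die2=E) = 0.059 + 0.062 + 0.076 + 0.032 = 0.229; P(Die1=C | Die2=E) = 0.076/0.229 = 0.331878.
Difference = -0.13701.

-0.13701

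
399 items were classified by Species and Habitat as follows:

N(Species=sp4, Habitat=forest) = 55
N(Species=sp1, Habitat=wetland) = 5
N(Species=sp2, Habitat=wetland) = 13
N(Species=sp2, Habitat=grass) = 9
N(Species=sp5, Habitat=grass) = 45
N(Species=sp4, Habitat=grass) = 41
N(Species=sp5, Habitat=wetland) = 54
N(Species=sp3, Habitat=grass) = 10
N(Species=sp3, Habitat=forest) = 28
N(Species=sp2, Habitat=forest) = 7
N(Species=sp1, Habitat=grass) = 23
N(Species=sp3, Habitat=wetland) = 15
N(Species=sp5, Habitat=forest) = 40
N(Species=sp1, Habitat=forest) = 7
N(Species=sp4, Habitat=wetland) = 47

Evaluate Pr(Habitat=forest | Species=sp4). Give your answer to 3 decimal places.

0.385

Total with Species=sp4: 55 + 41 + 47 = 143.
P(Habitat=forest | Species=sp4) = 55/143 = 0.385.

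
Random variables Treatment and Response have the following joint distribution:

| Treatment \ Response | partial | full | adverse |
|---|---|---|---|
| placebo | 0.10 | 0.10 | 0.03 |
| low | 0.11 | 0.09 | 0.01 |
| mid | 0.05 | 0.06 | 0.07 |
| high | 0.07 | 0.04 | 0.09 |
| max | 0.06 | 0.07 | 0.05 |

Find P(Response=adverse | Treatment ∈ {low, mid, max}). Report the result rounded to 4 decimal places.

P(Treatment=low) = 0.11 + 0.09 + 0.01 = 0.21.
P(Treatment=mid) = 0.05 + 0.06 + 0.07 = 0.18.
P(Treatment=max) = 0.06 + 0.07 + 0.05 = 0.18.
P(Treatment ∈ {low, mid, max}) = 0.21 + 0.18 + 0.18 = 0.57; P(Response=adverse, Treatment ∈ {low, mid, max}) = 0.01 + 0.07 + 0.05 = 0.13.
P(Response=adverse | Treatment ∈ {low, mid, max}) = 0.13/0.57 = 0.2281.

0.2281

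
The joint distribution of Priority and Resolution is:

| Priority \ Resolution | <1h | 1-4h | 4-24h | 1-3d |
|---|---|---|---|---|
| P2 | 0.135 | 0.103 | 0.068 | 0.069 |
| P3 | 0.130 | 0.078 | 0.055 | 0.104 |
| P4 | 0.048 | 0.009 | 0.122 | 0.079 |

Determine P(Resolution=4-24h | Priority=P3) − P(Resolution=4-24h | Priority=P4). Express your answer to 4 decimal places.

P(Priority=P3) = 0.130 + 0.078 + 0.055 + 0.104 = 0.367; P(Resolution=4-24h | Priority=P3) = 0.055/0.367 = 0.14986.
P(Priority=P4) = 0.048 + 0.009 + 0.122 + 0.079 = 0.258; P(Resolution=4-24h | Priority=P4) = 0.122/0.258 = 0.47287.
Difference = -0.3230.

-0.3230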